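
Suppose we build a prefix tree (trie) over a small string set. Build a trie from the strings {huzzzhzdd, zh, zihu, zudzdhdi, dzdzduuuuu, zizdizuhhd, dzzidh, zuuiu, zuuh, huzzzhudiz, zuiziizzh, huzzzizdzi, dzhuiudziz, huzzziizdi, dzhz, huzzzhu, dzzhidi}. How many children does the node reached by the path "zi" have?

2

Walk "zi" from the root, arriving at one node.
Characters that immediately follow "zi" among the stored strings: {h, z}.
That node has 2 child edges.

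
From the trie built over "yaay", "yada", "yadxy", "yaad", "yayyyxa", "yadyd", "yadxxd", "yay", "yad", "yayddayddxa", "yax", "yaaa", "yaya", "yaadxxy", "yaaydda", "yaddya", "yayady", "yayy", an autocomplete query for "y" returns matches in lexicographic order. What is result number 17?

yayy

Words with prefix "y", in lexicographic order: "yaaa", "yaad", "yaadxxy", "yaay", "yaaydda", "yad", "yada", "yaddya", "yadxxd", "yadxy", "yadyd", "yax", "yay", "yaya", "yayady", "yayddayddxa", "yayy", "yayyyxa"
The 17th is yayy.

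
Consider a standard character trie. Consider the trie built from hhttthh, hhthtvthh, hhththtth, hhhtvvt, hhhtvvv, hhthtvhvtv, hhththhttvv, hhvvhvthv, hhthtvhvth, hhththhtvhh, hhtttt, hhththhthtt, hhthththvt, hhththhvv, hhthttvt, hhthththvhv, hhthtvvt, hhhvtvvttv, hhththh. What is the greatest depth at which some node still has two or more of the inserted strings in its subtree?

The deepest shared node is where two words last agree before diverging.
e.g. "hhthththvhv" and "hhthththvt" share the prefix "hhthththv" of length 9; no pair shares a longer one.
Longest shared-prefix length: 9

9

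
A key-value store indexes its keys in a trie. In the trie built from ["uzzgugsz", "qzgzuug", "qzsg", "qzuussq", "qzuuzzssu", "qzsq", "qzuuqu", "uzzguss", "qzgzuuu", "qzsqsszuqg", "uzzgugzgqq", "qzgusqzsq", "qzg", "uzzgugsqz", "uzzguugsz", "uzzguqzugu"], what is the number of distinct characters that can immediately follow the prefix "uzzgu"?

4

Follow the path "uzzgu" to its node, then look at its outgoing edges.
Distinct next characters after "uzzgu": g, q, s, u.
That node has 4 child edges.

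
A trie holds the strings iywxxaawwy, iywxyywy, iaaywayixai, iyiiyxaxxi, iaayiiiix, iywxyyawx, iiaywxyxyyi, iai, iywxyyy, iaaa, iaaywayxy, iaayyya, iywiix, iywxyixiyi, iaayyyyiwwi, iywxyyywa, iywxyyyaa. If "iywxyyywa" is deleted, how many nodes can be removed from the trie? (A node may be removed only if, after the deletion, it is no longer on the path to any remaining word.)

After clearing the end-marker at "iywxyyywa", prune upward until reaching a node still needed by another word.
The suffix "wa" (2 nodes) is used only by "iywxyyywa"; the node for "iywxyyy" still has the child "a", so pruning stops there.
Nodes removed: 2

2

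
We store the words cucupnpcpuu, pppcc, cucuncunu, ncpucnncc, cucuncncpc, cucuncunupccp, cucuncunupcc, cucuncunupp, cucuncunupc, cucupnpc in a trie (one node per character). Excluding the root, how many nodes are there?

Insert word by word; a character creates a node only if that edge doesn't already exist:
  "cucupnpcpuu" → 11 new (c, u, c, u, p, n, p, c, p, u, u)
  "pppcc" → 5 new (p, p, p, c, c)
  "cucuncunu" → prefix "cucu" already present; 5 new (n, c, u, n, u)
  "ncpucnncc" → 9 new (n, c, p, u, c, n, n, c, c)
  "cucuncncpc" → prefix "cucunc" already present; 4 new (n, c, p, c)
  "cucuncunupccp" → prefix "cucuncunu" already present; 4 new (p, c, c, p)
  "cucuncunupcc" → prefix "cucuncunupcc" already present; 0 new (none)
  "cucuncunupp" → prefix "cucuncunup" already present; 1 new (p)
  "cucuncunupc" → prefix "cucuncunupc" already present; 0 new (none)
  "cucupnpc" → prefix "cucupnpc" already present; 0 new (none)
Total nodes = 11 + 5 + 5 + 9 + 4 + 4 + 0 + 1 + 0 + 0 = 39

39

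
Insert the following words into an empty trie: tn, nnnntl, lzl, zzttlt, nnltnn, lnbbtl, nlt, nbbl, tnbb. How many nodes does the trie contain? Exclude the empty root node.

33

Trie structure (* marks end of a word):
(root)
├─ l
│  ├─ n
│  │  └─ b
│  │     └─ b
│  │        └─ t
│  │           └─ l *
│  └─ z
│     └─ l *
├─ n
│  ├─ b
│  │  └─ b
│  │     └─ l *
│  ├─ l
│  │  └─ t *
│  └─ n
│     ├─ l
│     │  └─ t
│     │     └─ n
│     │        └─ n *
│     └─ n
│        └─ n
│           └─ t
│              └─ l *
├─ t
│  └─ n *
│     └─ b
│        └─ b *
└─ z
   └─ z
      └─ t
         └─ t
            └─ l
               └─ t *
Counting every labelled node above: 33.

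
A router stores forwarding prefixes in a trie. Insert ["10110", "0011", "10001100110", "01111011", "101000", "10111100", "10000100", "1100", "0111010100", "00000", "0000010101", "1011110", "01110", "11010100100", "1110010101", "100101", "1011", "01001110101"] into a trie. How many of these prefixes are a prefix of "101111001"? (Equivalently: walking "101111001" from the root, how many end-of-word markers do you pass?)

Traverse "101111001" character by character; count nodes along the way that are marked as word ends.
Prefixes of the query that are stored words: "1011", "1011110", "10111100"
Count: 3

3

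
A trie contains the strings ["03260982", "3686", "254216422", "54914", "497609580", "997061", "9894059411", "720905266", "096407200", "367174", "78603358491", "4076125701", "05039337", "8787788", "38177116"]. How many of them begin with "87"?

1

Traverse to the node for "87", then collect every word in that subtree.
Matches: "8787788"
Count: 1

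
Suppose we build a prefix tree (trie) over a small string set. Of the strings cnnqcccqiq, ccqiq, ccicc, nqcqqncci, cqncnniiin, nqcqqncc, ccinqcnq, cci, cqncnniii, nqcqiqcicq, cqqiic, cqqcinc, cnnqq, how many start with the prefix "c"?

10

Walk to "c"; the words in its subtree are exactly those with that prefix.
Words under "c": cci, ccicc, ccinqcnq, ccqiq, cnnqcccqiq, cnnqq, cqncnniii, cqncnniiin, cqqcinc, cqqiic
Count: 10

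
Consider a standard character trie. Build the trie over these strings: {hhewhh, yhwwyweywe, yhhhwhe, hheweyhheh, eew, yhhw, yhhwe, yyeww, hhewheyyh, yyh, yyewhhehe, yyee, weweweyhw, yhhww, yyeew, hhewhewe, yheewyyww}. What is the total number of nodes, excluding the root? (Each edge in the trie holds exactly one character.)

For each word, the new-node count is its length minus the longest prefix already in the trie:
  "hhewhh" → 6 new (h, h, e, w, h, h)
  "yhwwyweywe" → 10 new (y, h, w, w, y, w, e, y, w, e)
  "yhhhwhe" → prefix "yh" already present; 5 new (h, h, w, h, e)
  "hheweyhheh" → prefix "hhew" already present; 6 new (e, y, h, h, e, h)
  "eew" → 3 new (e, e, w)
  "yhhw" → prefix "yhh" already present; 1 new (w)
  "yhhwe" → prefix "yhhw" already present; 1 new (e)
  "yyeww" → prefix "y" already present; 4 new (y, e, w, w)
  "hhewheyyh" → prefix "hhewh" already present; 4 new (e, y, y, h)
  "yyh" → prefix "yy" already present; 1 new (h)
  "yyewhhehe" → prefix "yyew" already present; 5 new (h, h, e, h, e)
  "yyee" → prefix "yye" already present; 1 new (e)
  "weweweyhw" → 9 new (w, e, w, e, w, e, y, h, w)
  "yhhww" → prefix "yhhw" already present; 1 new (w)
  "yyeew" → prefix "yyee" already present; 1 new (w)
  "hhewhewe" → prefix "hhewhe" already present; 2 new (w, e)
  "yheewyyww" → prefix "yh" already present; 7 new (e, e, w, y, y, w, w)
Total nodes = 6 + 10 + 5 + 6 + 3 + 1 + 1 + 4 + 4 + 1 + 5 + 1 + 9 + 1 + 1 + 2 + 7 = 67

67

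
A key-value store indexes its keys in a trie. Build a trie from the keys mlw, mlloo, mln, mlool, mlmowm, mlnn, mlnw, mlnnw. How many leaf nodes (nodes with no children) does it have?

A leaf is a node with no children — equivalently, the end of a word that is not a proper prefix of any other stored word.
Those words: "mlloo", "mlmowm", "mlnnw", "mlnw", "mlool", "mlw"
Leaf count: 6

6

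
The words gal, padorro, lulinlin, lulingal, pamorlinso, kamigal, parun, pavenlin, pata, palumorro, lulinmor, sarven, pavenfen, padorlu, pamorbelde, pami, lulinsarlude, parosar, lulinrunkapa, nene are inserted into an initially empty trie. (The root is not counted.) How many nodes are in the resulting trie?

96

Insert word by word; a character creates a node only if that edge doesn't already exist:
  "gal" → 3 new (g, a, l)
  "padorro" → 7 new (p, a, d, o, r, r, o)
  "lulinlin" → 8 new (l, u, l, i, n, l, i, n)
  "lulingal" → prefix "lulin" already present; 3 new (g, a, l)
  "pamorlinso" → prefix "pa" already present; 8 new (m, o, r, l, i, n, s, o)
  "kamigal" → 7 new (k, a, m, i, g, a, l)
  "parun" → prefix "pa" already present; 3 new (r, u, n)
  "pavenlin" → prefix "pa" already present; 6 new (v, e, n, l, i, n)
  "pata" → prefix "pa" already present; 2 new (t, a)
  "palumorro" → prefix "pa" already present; 7 new (l, u, m, o, r, r, o)
  "lulinmor" → prefix "lulin" already present; 3 new (m, o, r)
  "sarven" → 6 new (s, a, r, v, e, n)
  "pavenfen" → prefix "paven" already present; 3 new (f, e, n)
  "padorlu" → prefix "pador" already present; 2 new (l, u)
  "pamorbelde" → prefix "pamor" already present; 5 new (b, e, l, d, e)
  "pami" → prefix "pam" already present; 1 new (i)
  "lulinsarlude" → prefix "lulin" already present; 7 new (s, a, r, l, u, d, e)
  "parosar" → prefix "par" already present; 4 new (o, s, a, r)
  "lulinrunkapa" → prefix "lulin" already present; 7 new (r, u, n, k, a, p, a)
  "nene" → 4 new (n, e, n, e)
Total nodes = 3 + 7 + 8 + 3 + 8 + 7 + 3 + 6 + 2 + 7 + 3 + 6 + 3 + 2 + 5 + 1 + 7 + 4 + 7 + 4 = 96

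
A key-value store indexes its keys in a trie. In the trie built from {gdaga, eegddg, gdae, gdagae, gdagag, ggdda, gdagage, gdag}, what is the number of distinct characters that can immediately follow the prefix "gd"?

The children of the "gd" node are the distinct next characters among strings starting with "gd".
Characters that immediately follow "gd" among the stored strings: {a}.
That node has 1 child edge.

1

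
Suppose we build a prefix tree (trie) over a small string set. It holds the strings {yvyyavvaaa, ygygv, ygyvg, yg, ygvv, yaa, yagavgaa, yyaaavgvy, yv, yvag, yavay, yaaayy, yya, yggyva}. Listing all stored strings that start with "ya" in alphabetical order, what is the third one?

Words with prefix "ya", in lexicographic order: "yaa", "yaaayy", "yagavgaa", "yavay"
The 3rd is yagavgaa.

yagavgaa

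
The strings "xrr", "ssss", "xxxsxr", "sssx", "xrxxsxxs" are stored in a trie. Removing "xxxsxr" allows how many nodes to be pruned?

A node on "xxxsxr"'s path can go only if nothing else ends at it or branches off below it.
The suffix "xxsxr" (5 nodes) is used only by "xxxsxr"; the node for "x" still has the child "r", so pruning stops there.
Nodes removed: 5

5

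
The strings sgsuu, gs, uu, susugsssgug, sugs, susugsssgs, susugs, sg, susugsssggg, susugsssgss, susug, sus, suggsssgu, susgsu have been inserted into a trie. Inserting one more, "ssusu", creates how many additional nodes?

4

"s" is already a path in the trie; the remaining "susu" must be added.
So 5 − 1 = 4 new nodes.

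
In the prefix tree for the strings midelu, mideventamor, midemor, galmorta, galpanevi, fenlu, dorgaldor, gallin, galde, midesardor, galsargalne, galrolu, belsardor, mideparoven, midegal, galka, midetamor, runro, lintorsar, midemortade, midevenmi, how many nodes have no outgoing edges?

A leaf is a node with no children — equivalently, the end of a word that is not a proper prefix of any other stored word.
Those words: "belsardor", "dorgaldor", "fenlu", "galde", "galka", "gallin", "galmorta", "galpanevi", "galrolu", "galsargalne", "lintorsar", "midegal", "midelu", "midemortade", "mideparoven", "midesardor", "midetamor", "midevenmi", "mideventamor", "runro"
Leaf count: 20

20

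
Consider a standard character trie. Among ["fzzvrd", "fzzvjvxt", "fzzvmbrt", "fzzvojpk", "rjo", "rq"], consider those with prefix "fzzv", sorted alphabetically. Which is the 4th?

Words with prefix "fzzv", in lexicographic order: "fzzvjvxt", "fzzvmbrt", "fzzvojpk", "fzzvrd"
The 4th is fzzvrd.

fzzvrd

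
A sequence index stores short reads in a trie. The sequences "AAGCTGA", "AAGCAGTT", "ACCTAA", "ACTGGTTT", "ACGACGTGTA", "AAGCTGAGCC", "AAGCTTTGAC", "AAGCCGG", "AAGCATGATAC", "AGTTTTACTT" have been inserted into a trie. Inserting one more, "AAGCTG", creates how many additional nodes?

"AAGCTG" is already a full path in the trie; only an end-marker is added.
No new nodes are needed: 0.

0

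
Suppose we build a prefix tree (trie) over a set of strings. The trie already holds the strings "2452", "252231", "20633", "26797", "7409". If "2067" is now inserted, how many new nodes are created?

The longest prefix of "2067" already in the trie is "206" (length 3).
New nodes needed: |"2067"| − 3 = 4 − 3 = 1.

1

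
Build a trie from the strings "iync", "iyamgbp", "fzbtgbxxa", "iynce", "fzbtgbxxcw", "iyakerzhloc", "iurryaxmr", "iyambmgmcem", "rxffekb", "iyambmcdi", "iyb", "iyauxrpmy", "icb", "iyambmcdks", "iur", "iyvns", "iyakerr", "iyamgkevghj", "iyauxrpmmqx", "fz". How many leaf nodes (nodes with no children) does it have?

A leaf is a node with no children — equivalently, the end of a word that is not a proper prefix of any other stored word.
Those words: "fzbtgbxxa", "fzbtgbxxcw", "icb", "iurryaxmr", "iyakerr", "iyakerzhloc", "iyambmcdi", "iyambmcdks", "iyambmgmcem", "iyamgbp", "iyamgkevghj", "iyauxrpmmqx", "iyauxrpmy", "iyb", "iynce", "iyvns", "rxffekb"
Leaf count: 17

17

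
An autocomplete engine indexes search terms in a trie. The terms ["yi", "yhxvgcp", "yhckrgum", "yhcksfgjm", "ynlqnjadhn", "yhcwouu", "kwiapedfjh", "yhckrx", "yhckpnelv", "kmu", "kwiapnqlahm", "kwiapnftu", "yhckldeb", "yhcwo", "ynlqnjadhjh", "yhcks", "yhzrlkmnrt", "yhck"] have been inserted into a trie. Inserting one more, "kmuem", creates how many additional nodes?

"kmu" is already a path in the trie; the remaining "em" must be added.
New nodes needed: |"kmuem"| − 3 = 5 − 3 = 2.

2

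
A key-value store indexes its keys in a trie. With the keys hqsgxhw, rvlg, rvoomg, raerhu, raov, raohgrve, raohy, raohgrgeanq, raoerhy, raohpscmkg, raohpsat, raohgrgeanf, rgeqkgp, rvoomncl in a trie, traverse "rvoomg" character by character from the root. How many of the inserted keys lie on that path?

Walk "rvoomg" from the root; an end-of-word marker is hit whenever a stored word is a prefix of "rvoomg".
Prefixes of the query that are stored words: "rvoomg"
Count: 1

1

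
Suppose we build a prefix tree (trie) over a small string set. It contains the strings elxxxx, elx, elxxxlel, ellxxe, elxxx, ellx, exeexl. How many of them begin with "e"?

7

Walk to "e"; the words in its subtree are exactly those with that prefix.
Words under "e": ellx, ellxxe, elx, elxxx, elxxxlel, elxxxx, exeexl
Count: 7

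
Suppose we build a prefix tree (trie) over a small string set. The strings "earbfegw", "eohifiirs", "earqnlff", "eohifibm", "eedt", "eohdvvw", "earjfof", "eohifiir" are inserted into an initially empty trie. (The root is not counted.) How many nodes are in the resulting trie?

34

Count nodes per top-level branch (shared prefixes stored once):
  'e'-branch (earbfegw, earjfof, earqnlff, eedt, eohdvvw, eohifibm, eohifiir, eohifiirs): 34 nodes
Sum: 34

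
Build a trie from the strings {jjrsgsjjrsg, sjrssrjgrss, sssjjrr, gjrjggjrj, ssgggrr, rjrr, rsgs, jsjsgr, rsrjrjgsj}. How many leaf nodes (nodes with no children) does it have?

9

Leaves are exactly the stored words that no other stored word extends.
Those words: "gjrjggjrj", "jjrsgsjjrsg", "jsjsgr", "rjrr", "rsgs", "rsrjrjgsj", "sjrssrjgrss", "ssgggrr", "sssjjrr"
Leaf count: 9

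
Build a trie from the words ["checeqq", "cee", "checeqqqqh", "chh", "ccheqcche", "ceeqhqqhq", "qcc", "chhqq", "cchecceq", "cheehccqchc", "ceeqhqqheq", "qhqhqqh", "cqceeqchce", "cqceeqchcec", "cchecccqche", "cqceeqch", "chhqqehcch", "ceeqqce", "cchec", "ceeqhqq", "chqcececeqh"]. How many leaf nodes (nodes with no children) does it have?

13

Leaves are exactly the stored words that no other stored word extends.
Those words: "cchecccqche", "cchecceq", "ccheqcche", "ceeqhqqheq", "ceeqhqqhq", "ceeqqce", "checeqqqqh", "cheehccqchc", "chhqqehcch", "chqcececeqh", "cqceeqchcec", "qcc", "qhqhqqh"
Leaf count: 13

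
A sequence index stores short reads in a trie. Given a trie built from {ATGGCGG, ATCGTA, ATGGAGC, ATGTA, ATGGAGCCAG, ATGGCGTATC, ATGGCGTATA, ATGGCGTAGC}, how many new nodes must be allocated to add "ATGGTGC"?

"ATGG" is already a path in the trie; the remaining "TGC" must be added.
So 7 − 4 = 3 new nodes.

3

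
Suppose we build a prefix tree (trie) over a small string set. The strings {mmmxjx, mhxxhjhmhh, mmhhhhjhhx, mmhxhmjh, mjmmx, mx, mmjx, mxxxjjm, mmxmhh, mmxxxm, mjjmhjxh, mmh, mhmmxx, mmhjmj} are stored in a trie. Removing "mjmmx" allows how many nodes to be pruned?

After clearing the end-marker at "mjmmx", prune upward until reaching a node still needed by another word.
The suffix "mmx" (3 nodes) is used only by "mjmmx"; the node for "mj" still has the child "j", so pruning stops there.
Nodes removed: 3

3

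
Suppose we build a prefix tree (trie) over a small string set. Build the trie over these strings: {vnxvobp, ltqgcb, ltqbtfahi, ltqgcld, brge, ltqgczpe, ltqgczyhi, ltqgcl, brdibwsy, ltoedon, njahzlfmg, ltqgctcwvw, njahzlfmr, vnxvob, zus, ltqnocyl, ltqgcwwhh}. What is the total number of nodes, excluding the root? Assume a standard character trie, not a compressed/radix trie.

69

Trace insertions, counting only characters that open a new branch:
  "vnxvobp" → 7 new (v, n, x, v, o, b, p)
  "ltqgcb" → 6 new (l, t, q, g, c, b)
  "ltqbtfahi" → prefix "ltq" already present; 6 new (b, t, f, a, h, i)
  "ltqgcld" → prefix "ltqgc" already present; 2 new (l, d)
  "brge" → 4 new (b, r, g, e)
  "ltqgczpe" → prefix "ltqgc" already present; 3 new (z, p, e)
  "ltqgczyhi" → prefix "ltqgcz" already present; 3 new (y, h, i)
  "ltqgcl" → prefix "ltqgcl" already present; 0 new (none)
  "brdibwsy" → prefix "br" already present; 6 new (d, i, b, w, s, y)
  "ltoedon" → prefix "lt" already present; 5 new (o, e, d, o, n)
  "njahzlfmg" → 9 new (n, j, a, h, z, l, f, m, g)
  "ltqgctcwvw" → prefix "ltqgc" already present; 5 new (t, c, w, v, w)
  "njahzlfmr" → prefix "njahzlfm" already present; 1 new (r)
  "vnxvob" → prefix "vnxvob" already present; 0 new (none)
  "zus" → 3 new (z, u, s)
  "ltqnocyl" → prefix "ltq" already present; 5 new (n, o, c, y, l)
  "ltqgcwwhh" → prefix "ltqgc" already present; 4 new (w, w, h, h)
Total nodes = 7 + 6 + 6 + 2 + 4 + 3 + 3 + 0 + 6 + 5 + 9 + 5 + 1 + 0 + 3 + 5 + 4 = 69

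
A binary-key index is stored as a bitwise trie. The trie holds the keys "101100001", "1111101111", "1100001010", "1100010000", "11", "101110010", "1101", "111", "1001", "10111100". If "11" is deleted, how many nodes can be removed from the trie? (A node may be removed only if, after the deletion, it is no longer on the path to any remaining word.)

0

Walk "11" from the leaf back toward the root, removing each node that no remaining word uses.
Every node on "11" is still needed (e.g. by "1111101111"), so nothing is freed.
Nodes removed: 0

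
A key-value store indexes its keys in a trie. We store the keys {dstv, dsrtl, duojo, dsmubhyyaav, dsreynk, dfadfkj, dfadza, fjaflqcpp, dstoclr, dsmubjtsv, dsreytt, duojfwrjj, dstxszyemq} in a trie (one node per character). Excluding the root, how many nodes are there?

63

Count nodes per top-level branch (shared prefixes stored once):
  'd'-branch (dfadfkj, dfadza, dsmubhyyaav, dsmubjtsv, dsreynk, dsreytt, dsrtl, dstoclr, dstv, dstxszyemq, duojfwrjj, duojo): 54 nodes
  'f'-branch (fjaflqcpp): 9 nodes
Sum: 63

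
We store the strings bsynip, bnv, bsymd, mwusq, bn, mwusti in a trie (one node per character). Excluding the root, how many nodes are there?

17

Count nodes per top-level branch (shared prefixes stored once):
  'b'-branch (bn, bnv, bsymd, bsynip): 10 nodes
  'm'-branch (mwusq, mwusti): 7 nodes
Sum: 17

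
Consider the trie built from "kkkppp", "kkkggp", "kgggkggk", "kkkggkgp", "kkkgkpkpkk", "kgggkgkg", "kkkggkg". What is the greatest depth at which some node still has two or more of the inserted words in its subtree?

7

Equivalently: take the maximum, over all pairs, of their longest common prefix length.
e.g. "kkkggkg" and "kkkggkgp" share the prefix "kkkggkg" of length 7; no pair shares a longer one.
Longest shared-prefix length: 7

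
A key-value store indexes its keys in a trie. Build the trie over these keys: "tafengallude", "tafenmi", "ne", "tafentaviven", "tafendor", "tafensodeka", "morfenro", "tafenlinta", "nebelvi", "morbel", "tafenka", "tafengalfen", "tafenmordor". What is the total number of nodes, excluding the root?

Count nodes per top-level branch (shared prefixes stored once):
  'm'-branch (morbel, morfenro): 11 nodes
  'n'-branch (ne, nebelvi): 7 nodes
  't'-branch (tafendor, tafengalfen, tafengallude, tafenka, tafenlinta, tafenmi, tafenmordor, tafensodeka, tafentaviven): 45 nodes
Sum: 63

63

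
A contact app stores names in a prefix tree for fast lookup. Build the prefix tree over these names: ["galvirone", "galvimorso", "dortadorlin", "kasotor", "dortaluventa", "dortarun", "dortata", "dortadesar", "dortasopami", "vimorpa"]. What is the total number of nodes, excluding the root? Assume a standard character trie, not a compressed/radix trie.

61

Trace insertions, counting only characters that open a new branch:
  "galvirone" → 9 new (g, a, l, v, i, r, o, n, e)
  "galvimorso" → prefix "galvi" already present; 5 new (m, o, r, s, o)
  "dortadorlin" → 11 new (d, o, r, t, a, d, o, r, l, i, n)
  "kasotor" → 7 new (k, a, s, o, t, o, r)
  "dortaluventa" → prefix "dorta" already present; 7 new (l, u, v, e, n, t, a)
  "dortarun" → prefix "dorta" already present; 3 new (r, u, n)
  "dortata" → prefix "dorta" already present; 2 new (t, a)
  "dortadesar" → prefix "dortad" already present; 4 new (e, s, a, r)
  "dortasopami" → prefix "dorta" already present; 6 new (s, o, p, a, m, i)
  "vimorpa" → 7 new (v, i, m, o, r, p, a)
Total nodes = 9 + 5 + 11 + 7 + 7 + 3 + 2 + 4 + 6 + 7 = 61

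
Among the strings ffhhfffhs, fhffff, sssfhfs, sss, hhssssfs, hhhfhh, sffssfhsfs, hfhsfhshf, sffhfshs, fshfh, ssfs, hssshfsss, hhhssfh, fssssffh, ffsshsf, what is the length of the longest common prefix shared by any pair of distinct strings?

Look for the deepest trie node that still has at least two words in its subtree.
e.g. "hhhfhh" and "hhhssfh" share the prefix "hhh" of length 3; no pair shares a longer one.
Longest shared-prefix length: 3

3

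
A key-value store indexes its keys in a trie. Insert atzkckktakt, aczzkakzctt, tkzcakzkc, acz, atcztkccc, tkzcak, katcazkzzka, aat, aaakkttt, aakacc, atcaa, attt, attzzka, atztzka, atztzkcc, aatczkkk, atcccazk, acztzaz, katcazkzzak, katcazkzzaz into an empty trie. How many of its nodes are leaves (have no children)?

Leaves are exactly the stored words that no other stored word extends.
Those words: "aaakkttt", "aakacc", "aatczkkk", "acztzaz", "aczzkakzctt", "atcaa", "atcccazk", "atcztkccc", "attt", "attzzka", "atzkckktakt", "atztzka", "atztzkcc", "katcazkzzak", "katcazkzzaz", "katcazkzzka", "tkzcakzkc"
Leaf count: 17

17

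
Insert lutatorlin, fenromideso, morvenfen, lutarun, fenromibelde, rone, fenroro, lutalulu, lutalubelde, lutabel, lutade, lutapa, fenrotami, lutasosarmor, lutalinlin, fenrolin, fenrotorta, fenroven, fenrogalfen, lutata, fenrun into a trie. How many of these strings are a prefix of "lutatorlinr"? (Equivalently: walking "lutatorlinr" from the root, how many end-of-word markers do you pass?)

Walk "lutatorlinr" from the root; an end-of-word marker is hit whenever a stored word is a prefix of "lutatorlinr".
Prefixes of the query that are stored words: "lutatorlin"
Count: 1

1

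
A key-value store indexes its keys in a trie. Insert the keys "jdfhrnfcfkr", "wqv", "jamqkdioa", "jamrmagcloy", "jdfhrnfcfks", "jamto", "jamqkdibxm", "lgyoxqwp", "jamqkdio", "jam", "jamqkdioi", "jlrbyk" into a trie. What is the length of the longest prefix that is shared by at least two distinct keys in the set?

The deepest shared node is where two words last agree before diverging.
"jdfhrnfcfkr" and "jdfhrnfcfks" agree on "jdfhrnfcfk" (10 characters) before diverging; nothing deeper is shared.
Longest shared-prefix length: 10

10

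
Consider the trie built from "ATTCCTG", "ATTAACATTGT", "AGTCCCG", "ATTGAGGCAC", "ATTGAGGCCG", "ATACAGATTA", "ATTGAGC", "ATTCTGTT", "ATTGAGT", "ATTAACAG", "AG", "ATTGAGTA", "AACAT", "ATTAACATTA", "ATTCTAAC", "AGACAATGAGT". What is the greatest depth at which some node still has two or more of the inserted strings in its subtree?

Equivalently: take the maximum, over all pairs, of their longest common prefix length.
e.g. "ATTAACATTA" and "ATTAACATTGT" share the prefix "ATTAACATT" of length 9; no pair shares a longer one.
Longest shared-prefix length: 9

9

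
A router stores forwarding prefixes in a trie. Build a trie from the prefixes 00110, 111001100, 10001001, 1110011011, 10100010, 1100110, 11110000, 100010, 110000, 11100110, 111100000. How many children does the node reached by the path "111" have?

Follow the path "111" to its node, then look at its outgoing edges.
Distinct next characters after "111": 0, 1.
That node has 2 child edges.

2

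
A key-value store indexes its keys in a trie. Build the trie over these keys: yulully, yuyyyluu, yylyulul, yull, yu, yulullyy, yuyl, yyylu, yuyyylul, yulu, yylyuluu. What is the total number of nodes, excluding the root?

Insert word by word; a character creates a node only if that edge doesn't already exist:
  "yulully" → 7 new (y, u, l, u, l, l, y)
  "yuyyyluu" → prefix "yu" already present; 6 new (y, y, y, l, u, u)
  "yylyulul" → prefix "y" already present; 7 new (y, l, y, u, l, u, l)
  "yull" → prefix "yul" already present; 1 new (l)
  "yu" → prefix "yu" already present; 0 new (none)
  "yulullyy" → prefix "yulully" already present; 1 new (y)
  "yuyl" → prefix "yuy" already present; 1 new (l)
  "yyylu" → prefix "yy" already present; 3 new (y, l, u)
  "yuyyylul" → prefix "yuyyylu" already present; 1 new (l)
  "yulu" → prefix "yulu" already present; 0 new (none)
  "yylyuluu" → prefix "yylyulu" already present; 1 new (u)
Total nodes = 7 + 6 + 7 + 1 + 0 + 1 + 1 + 3 + 1 + 0 + 1 = 28

28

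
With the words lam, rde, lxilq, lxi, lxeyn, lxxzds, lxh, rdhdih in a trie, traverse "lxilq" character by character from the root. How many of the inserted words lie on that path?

Walk "lxilq" from the root; an end-of-word marker is hit whenever a stored word is a prefix of "lxilq".
Prefixes of the query that are stored words: "lxi", "lxilq"
Count: 2

2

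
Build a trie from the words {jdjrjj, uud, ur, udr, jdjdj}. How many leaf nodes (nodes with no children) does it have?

5

A leaf is a node with no children — equivalently, the end of a word that is not a proper prefix of any other stored word.
Those words: "jdjdj", "jdjrjj", "udr", "ur", "uud"
Leaf count: 5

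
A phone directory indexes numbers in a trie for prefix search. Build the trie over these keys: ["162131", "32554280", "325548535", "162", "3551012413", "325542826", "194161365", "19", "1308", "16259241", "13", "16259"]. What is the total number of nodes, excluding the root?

Trace insertions, counting only characters that open a new branch:
  "162131" → 6 new (1, 6, 2, 1, 3, 1)
  "32554280" → 8 new (3, 2, 5, 5, 4, 2, 8, 0)
  "325548535" → prefix "32554" already present; 4 new (8, 5, 3, 5)
  "162" → prefix "162" already present; 0 new (none)
  "3551012413" → prefix "3" already present; 9 new (5, 5, 1, 0, 1, 2, 4, 1, 3)
  "325542826" → prefix "3255428" already present; 2 new (2, 6)
  "194161365" → prefix "1" already present; 8 new (9, 4, 1, 6, 1, 3, 6, 5)
  "19" → prefix "19" already present; 0 new (none)
  "1308" → prefix "1" already present; 3 new (3, 0, 8)
  "16259241" → prefix "162" already present; 5 new (5, 9, 2, 4, 1)
  "13" → prefix "13" already present; 0 new (none)
  "16259" → prefix "16259" already present; 0 new (none)
Total nodes = 6 + 8 + 4 + 0 + 9 + 2 + 8 + 0 + 3 + 5 + 0 + 0 = 45

45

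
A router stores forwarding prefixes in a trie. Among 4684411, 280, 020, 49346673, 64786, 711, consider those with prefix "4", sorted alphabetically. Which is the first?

DFS of the "4" subtree visits, in order: "4684411", "49346673"
Position 1: 4684411

4684411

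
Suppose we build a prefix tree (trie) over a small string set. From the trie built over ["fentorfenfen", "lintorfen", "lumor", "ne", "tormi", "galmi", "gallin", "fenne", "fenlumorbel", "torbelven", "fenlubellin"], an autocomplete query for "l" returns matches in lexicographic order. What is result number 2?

lumor

Filter for "l…" and sort: "lintorfen", "lumor"
The 2nd is lumor.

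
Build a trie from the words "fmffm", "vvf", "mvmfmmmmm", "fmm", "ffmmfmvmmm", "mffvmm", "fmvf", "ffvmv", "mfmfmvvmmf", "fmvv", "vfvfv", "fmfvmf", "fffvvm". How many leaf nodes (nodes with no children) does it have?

Leaves are exactly the stored words that no other stored word extends.
Those words: "fffvvm", "ffmmfmvmmm", "ffvmv", "fmffm", "fmfvmf", "fmm", "fmvf", "fmvv", "mffvmm", "mfmfmvvmmf", "mvmfmmmmm", "vfvfv", "vvf"
Leaf count: 13

13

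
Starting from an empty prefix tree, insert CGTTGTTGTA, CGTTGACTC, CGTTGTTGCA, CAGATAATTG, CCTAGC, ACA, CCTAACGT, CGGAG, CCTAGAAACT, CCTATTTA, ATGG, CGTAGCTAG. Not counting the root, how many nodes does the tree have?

Trace insertions, counting only characters that open a new branch:
  "CGTTGTTGTA" → 10 new (C, G, T, T, G, T, T, G, T, A)
  "CGTTGACTC" → prefix "CGTTG" already present; 4 new (A, C, T, C)
  "CGTTGTTGCA" → prefix "CGTTGTTG" already present; 2 new (C, A)
  "CAGATAATTG" → prefix "C" already present; 9 new (A, G, A, T, A, A, T, T, G)
  "CCTAGC" → prefix "C" already present; 5 new (C, T, A, G, C)
  "ACA" → 3 new (A, C, A)
  "CCTAACGT" → prefix "CCTA" already present; 4 new (A, C, G, T)
  "CGGAG" → prefix "CG" already present; 3 new (G, A, G)
  "CCTAGAAACT" → prefix "CCTAG" already present; 5 new (A, A, A, C, T)
  "CCTATTTA" → prefix "CCTA" already present; 4 new (T, T, T, A)
  "ATGG" → prefix "A" already present; 3 new (T, G, G)
  "CGTAGCTAG" → prefix "CGT" already present; 6 new (A, G, C, T, A, G)
Total nodes = 10 + 4 + 2 + 9 + 5 + 3 + 4 + 3 + 5 + 4 + 3 + 6 = 58

58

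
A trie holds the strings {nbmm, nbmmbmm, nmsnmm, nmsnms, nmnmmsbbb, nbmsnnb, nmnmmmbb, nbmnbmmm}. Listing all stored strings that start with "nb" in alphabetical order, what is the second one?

nbmmbmm

Filter for "nb…" and sort: "nbmm", "nbmmbmm", "nbmnbmmm", "nbmsnnb"
Position 2: nbmmbmm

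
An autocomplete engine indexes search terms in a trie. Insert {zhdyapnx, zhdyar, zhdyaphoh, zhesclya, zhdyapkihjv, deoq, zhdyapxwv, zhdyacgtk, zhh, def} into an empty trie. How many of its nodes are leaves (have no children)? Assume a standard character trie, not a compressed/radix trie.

10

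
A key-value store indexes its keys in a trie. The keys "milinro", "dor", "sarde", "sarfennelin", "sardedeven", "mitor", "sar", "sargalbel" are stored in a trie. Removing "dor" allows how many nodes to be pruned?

3

Walk "dor" from the leaf back toward the root, removing each node that no remaining word uses.
No other word shares any prefix with "dor", so all 3 of its nodes go.
Nodes removed: 3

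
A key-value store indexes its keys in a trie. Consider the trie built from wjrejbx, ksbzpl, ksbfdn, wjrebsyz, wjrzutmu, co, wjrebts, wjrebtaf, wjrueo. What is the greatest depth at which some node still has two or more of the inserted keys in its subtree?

6

The deepest shared node is where two words last agree before diverging.
e.g. "wjrebtaf" and "wjrebts" share the prefix "wjrebt" of length 6; no pair shares a longer one.
Longest shared-prefix length: 6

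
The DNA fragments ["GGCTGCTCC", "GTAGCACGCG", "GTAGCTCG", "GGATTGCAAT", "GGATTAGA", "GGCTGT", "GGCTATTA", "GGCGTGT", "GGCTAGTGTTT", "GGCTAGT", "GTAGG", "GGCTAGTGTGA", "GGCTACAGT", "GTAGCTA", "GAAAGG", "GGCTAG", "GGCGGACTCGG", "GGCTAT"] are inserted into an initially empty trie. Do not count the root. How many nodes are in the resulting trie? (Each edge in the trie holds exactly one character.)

67

For each word, the new-node count is its length minus the longest prefix already in the trie:
  "GGCTGCTCC" → 9 new (G, G, C, T, G, C, T, C, C)
  "GTAGCACGCG" → prefix "G" already present; 9 new (T, A, G, C, A, C, G, C, G)
  "GTAGCTCG" → prefix "GTAGC" already present; 3 new (T, C, G)
  "GGATTGCAAT" → prefix "GG" already present; 8 new (A, T, T, G, C, A, A, T)
  "GGATTAGA" → prefix "GGATT" already present; 3 new (A, G, A)
  "GGCTGT" → prefix "GGCTG" already present; 1 new (T)
  "GGCTATTA" → prefix "GGCT" already present; 4 new (A, T, T, A)
  "GGCGTGT" → prefix "GGC" already present; 4 new (G, T, G, T)
  "GGCTAGTGTTT" → prefix "GGCTA" already present; 6 new (G, T, G, T, T, T)
  "GGCTAGT" → prefix "GGCTAGT" already present; 0 new (none)
  "GTAGG" → prefix "GTAG" already present; 1 new (G)
  "GGCTAGTGTGA" → prefix "GGCTAGTGT" already present; 2 new (G, A)
  "GGCTACAGT" → prefix "GGCTA" already present; 4 new (C, A, G, T)
  "GTAGCTA" → prefix "GTAGCT" already present; 1 new (A)
  "GAAAGG" → prefix "G" already present; 5 new (A, A, A, G, G)
  "GGCTAG" → prefix "GGCTAG" already present; 0 new (none)
  "GGCGGACTCGG" → prefix "GGCG" already present; 7 new (G, A, C, T, C, G, G)
  "GGCTAT" → prefix "GGCTAT" already present; 0 new (none)
Total nodes = 9 + 9 + 3 + 8 + 3 + 1 + 4 + 4 + 6 + 0 + 1 + 2 + 4 + 1 + 5 + 0 + 7 + 0 = 67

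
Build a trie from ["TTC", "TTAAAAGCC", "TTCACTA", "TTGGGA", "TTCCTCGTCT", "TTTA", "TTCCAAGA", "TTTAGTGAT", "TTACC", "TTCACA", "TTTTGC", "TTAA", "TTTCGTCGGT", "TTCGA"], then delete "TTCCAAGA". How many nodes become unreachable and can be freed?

4

After clearing the end-marker at "TTCCAAGA", prune upward until reaching a node still needed by another word.
The suffix "AAGA" (4 nodes) is used only by "TTCCAAGA"; the node for "TTCC" still has the child "T", so pruning stops there.
Nodes removed: 4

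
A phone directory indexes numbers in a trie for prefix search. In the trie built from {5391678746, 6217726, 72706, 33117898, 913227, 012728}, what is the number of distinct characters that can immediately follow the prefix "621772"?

Follow the path "621772" to its node, then look at its outgoing edges.
Distinct next characters after "621772": 6.
That node has 1 child edge.

1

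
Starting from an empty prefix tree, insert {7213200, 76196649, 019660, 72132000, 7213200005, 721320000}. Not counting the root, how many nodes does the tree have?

23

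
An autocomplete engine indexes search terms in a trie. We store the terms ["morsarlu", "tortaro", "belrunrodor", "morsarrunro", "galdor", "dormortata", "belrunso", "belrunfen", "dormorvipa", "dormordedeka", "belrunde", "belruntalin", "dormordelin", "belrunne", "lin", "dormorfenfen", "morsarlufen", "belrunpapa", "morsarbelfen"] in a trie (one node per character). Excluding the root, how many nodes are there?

96

For each word, the new-node count is its length minus the longest prefix already in the trie:
  "morsarlu" → 8 new (m, o, r, s, a, r, l, u)
  "tortaro" → 7 new (t, o, r, t, a, r, o)
  "belrunrodor" → 11 new (b, e, l, r, u, n, r, o, d, o, r)
  "morsarrunro" → prefix "morsar" already present; 5 new (r, u, n, r, o)
  "galdor" → 6 new (g, a, l, d, o, r)
  "dormortata" → 10 new (d, o, r, m, o, r, t, a, t, a)
  "belrunso" → prefix "belrun" already present; 2 new (s, o)
  "belrunfen" → prefix "belrun" already present; 3 new (f, e, n)
  "dormorvipa" → prefix "dormor" already present; 4 new (v, i, p, a)
  "dormordedeka" → prefix "dormor" already present; 6 new (d, e, d, e, k, a)
  "belrunde" → prefix "belrun" already present; 2 new (d, e)
  "belruntalin" → prefix "belrun" already present; 5 new (t, a, l, i, n)
  "dormordelin" → prefix "dormorde" already present; 3 new (l, i, n)
  "belrunne" → prefix "belrun" already present; 2 new (n, e)
  "lin" → 3 new (l, i, n)
  "dormorfenfen" → prefix "dormor" already present; 6 new (f, e, n, f, e, n)
  "morsarlufen" → prefix "morsarlu" already present; 3 new (f, e, n)
  "belrunpapa" → prefix "belrun" already present; 4 new (p, a, p, a)
  "morsarbelfen" → prefix "morsar" already present; 6 new (b, e, l, f, e, n)
Total nodes = 8 + 7 + 11 + 5 + 6 + 10 + 2 + 3 + 4 + 6 + 2 + 5 + 3 + 2 + 3 + 6 + 3 + 4 + 6 = 96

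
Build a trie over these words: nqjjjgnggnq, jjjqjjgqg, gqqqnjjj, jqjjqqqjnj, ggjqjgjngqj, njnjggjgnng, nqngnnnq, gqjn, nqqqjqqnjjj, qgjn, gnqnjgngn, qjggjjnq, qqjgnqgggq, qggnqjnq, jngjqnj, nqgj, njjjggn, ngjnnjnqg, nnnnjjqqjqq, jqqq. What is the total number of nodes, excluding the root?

For each word, the new-node count is its length minus the longest prefix already in the trie:
  "nqjjjgnggnq" → 11 new (n, q, j, j, j, g, n, g, g, n, q)
  "jjjqjjgqg" → 9 new (j, j, j, q, j, j, g, q, g)
  "gqqqnjjj" → 8 new (g, q, q, q, n, j, j, j)
  "jqjjqqqjnj" → prefix "j" already present; 9 new (q, j, j, q, q, q, j, n, j)
  "ggjqjgjngqj" → prefix "g" already present; 10 new (g, j, q, j, g, j, n, g, q, j)
  "njnjggjgnng" → prefix "n" already present; 10 new (j, n, j, g, g, j, g, n, n, g)
  "nqngnnnq" → prefix "nq" already present; 6 new (n, g, n, n, n, q)
  "gqjn" → prefix "gq" already present; 2 new (j, n)
  "nqqqjqqnjjj" → prefix "nq" already present; 9 new (q, q, j, q, q, n, j, j, j)
  "qgjn" → 4 new (q, g, j, n)
  "gnqnjgngn" → prefix "g" already present; 8 new (n, q, n, j, g, n, g, n)
  "qjggjjnq" → prefix "q" already present; 7 new (j, g, g, j, j, n, q)
  "qqjgnqgggq" → prefix "q" already present; 9 new (q, j, g, n, q, g, g, g, q)
  "qggnqjnq" → prefix "qg" already present; 6 new (g, n, q, j, n, q)
  "jngjqnj" → prefix "j" already present; 6 new (n, g, j, q, n, j)
  "nqgj" → prefix "nq" already present; 2 new (g, j)
  "njjjggn" → prefix "nj" already present; 5 new (j, j, g, g, n)
  "ngjnnjnqg" → prefix "n" already present; 8 new (g, j, n, n, j, n, q, g)
  "nnnnjjqqjqq" → prefix "n" already present; 10 new (n, n, n, j, j, q, q, j, q, q)
  "jqqq" → prefix "jq" already present; 2 new (q, q)
Total nodes = 11 + 9 + 8 + 9 + 10 + 10 + 6 + 2 + 9 + 4 + 8 + 7 + 9 + 6 + 6 + 2 + 5 + 8 + 10 + 2 = 141

141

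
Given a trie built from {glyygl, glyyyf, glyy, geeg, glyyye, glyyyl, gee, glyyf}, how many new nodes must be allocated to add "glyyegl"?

The longest prefix of "glyyegl" already in the trie is "glyy" (length 4).
New nodes needed: |"glyyegl"| − 4 = 7 − 4 = 3.

3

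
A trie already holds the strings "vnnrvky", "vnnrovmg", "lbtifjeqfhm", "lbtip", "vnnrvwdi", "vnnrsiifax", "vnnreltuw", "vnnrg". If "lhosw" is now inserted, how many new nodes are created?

Walking "lhosw" from the root, the first 1 characters ("l") follow existing edges; "h" is the first miss.
New nodes needed: |"lhosw"| − 1 = 5 − 1 = 4.

4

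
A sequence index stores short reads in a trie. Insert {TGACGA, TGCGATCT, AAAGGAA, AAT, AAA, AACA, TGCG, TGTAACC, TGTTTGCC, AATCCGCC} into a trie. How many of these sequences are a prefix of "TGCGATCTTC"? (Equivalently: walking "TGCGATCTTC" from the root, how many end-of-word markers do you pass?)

2

Traverse "TGCGATCTTC" character by character; count nodes along the way that are marked as word ends.
Prefixes of the query that are stored words: "TGCG", "TGCGATCT"
Count: 2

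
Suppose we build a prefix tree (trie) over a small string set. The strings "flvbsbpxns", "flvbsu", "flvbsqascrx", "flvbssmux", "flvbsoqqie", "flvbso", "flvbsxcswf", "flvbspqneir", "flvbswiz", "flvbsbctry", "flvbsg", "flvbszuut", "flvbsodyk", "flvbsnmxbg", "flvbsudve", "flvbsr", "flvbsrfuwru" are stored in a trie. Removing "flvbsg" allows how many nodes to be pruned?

Walk "flvbsg" from the leaf back toward the root, removing each node that no remaining word uses.
The suffix "g" (1 node) is used only by "flvbsg"; the node for "flvbs" still has the child "b", so pruning stops there.
Nodes removed: 1

1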